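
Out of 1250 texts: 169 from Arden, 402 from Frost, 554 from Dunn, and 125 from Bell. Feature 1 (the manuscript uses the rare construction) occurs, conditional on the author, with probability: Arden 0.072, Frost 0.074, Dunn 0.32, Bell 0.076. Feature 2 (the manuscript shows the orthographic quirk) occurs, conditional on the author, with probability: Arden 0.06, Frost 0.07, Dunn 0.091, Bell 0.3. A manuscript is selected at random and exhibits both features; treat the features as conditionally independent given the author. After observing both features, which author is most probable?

Dunn

Compute prior × likelihood for every hypothesis:
  Arden: 0.1352 × 0.072 × 0.06 = 0.000584064
  Frost: 0.3216 × 0.074 × 0.07 = 0.001665888
  Dunn: 0.4432 × 0.32 × 0.091 = 0.012905984
  Bell: 0.1 × 0.076 × 0.3 = 0.00228
Normalizing constant = 0.017435936.
Largest term belongs to Dunn, so Dunn is most probable.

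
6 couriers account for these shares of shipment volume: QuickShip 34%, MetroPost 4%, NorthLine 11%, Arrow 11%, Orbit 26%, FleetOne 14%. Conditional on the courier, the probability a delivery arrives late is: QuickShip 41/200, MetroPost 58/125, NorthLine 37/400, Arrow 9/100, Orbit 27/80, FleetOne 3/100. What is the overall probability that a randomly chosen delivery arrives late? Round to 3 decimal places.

Prior × likelihood for each hypothesis:
  QuickShip: 0.34 × 0.205 = 0.0697
  MetroPost: 0.04 × 0.464 = 0.01856
  NorthLine: 0.11 × 0.0925 = 0.010175
  Arrow: 0.11 × 0.09 = 0.0099
  Orbit: 0.26 × 0.3375 = 0.08775
  FleetOne: 0.14 × 0.03 = 0.0042
P(late) = 0.0697 + 0.01856 + 0.010175 + 0.0099 + 0.08775 + 0.0042 = 0.200285 → 0.200.

0.200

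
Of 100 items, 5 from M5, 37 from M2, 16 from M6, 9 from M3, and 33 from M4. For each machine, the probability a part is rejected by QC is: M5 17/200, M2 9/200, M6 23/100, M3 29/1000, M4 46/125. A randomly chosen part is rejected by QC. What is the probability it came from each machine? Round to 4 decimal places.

M5 0.0234, M2 0.0916, M6 0.2025, M3 0.0144, M4 0.6682

Compute prior × likelihood for every hypothesis:
  M5: 0.05 × 0.085 = 0.00425
  M2: 0.37 × 0.045 = 0.01665
  M6: 0.16 × 0.23 = 0.0368
  M3: 0.09 × 0.029 = 0.00261
  M4: 0.33 × 0.368 = 0.12144
Total = 0.18175.
P(M5 | rejected) = 0.00425/0.18175 ≈ 0.0234
P(M2 | rejected) = 0.01665/0.18175 ≈ 0.0916
P(M6 | rejected) = 0.0368/0.18175 ≈ 0.2025
P(M3 | rejected) = 0.00261/0.18175 ≈ 0.0144
P(M4 | rejected) = 0.12144/0.18175 ≈ 0.6682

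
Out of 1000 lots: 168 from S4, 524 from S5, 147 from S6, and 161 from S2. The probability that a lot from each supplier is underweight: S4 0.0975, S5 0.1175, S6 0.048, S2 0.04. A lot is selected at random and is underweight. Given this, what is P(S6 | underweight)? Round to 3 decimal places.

Prior × likelihood for each hypothesis:
  S4: 0.168 × 0.0975 = 0.01638
  S5: 0.524 × 0.1175 = 0.06157
  S6: 0.147 × 0.048 = 0.007056
  S2: 0.161 × 0.04 = 0.00644
Total = 0.091446.
P(S6 | evidence) = 0.007056 / 0.091446 ≈ 0.077.

0.077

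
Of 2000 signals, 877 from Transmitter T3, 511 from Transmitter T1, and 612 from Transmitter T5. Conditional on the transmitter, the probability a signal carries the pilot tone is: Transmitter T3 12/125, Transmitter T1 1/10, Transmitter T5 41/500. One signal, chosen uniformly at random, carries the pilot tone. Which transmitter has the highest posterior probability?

Transmitter T3

By Bayes' rule, posterior ∝ prior × likelihood:
  Transmitter T3: 0.4385 × 0.096 = 0.042096
  Transmitter T1: 0.2555 × 0.1 = 0.02555
  Transmitter T5: 0.306 × 0.082 = 0.025092
Normalizing constant = 0.092738.
Largest term belongs to Transmitter T3, so Transmitter T3 is most probable.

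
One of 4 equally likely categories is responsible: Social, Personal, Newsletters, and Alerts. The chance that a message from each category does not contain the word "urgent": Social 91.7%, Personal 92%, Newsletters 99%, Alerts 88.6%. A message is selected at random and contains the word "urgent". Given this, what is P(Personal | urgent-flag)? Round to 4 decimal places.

Taking complements, P(urgent-flag | each) = Social 0.083, Personal 0.08, Newsletters 0.01, Alerts 0.114.
With a uniform prior (1/4 each), posterior ∝ likelihood:
  Social: 0.083
  Personal: 0.08
  Newsletters: 0.01
  Alerts: 0.114
Sum = 0.287.
P(Personal | evidence) = 0.08 / 0.287 ≈ 0.2787.

0.2787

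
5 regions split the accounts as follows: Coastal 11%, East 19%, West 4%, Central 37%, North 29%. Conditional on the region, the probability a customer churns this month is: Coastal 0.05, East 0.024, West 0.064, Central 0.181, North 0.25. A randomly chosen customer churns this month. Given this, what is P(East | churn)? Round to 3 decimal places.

0.030

Prior × likelihood for each hypothesis:
  Coastal: 0.11 × 0.05 = 0.0055
  East: 0.19 × 0.024 = 0.00456
  West: 0.04 × 0.064 = 0.00256
  Central: 0.37 × 0.181 = 0.06697
  North: 0.29 × 0.25 = 0.0725
Normalizing constant = 0.15209.
P(East | evidence) = 0.00456 / 0.15209 ≈ 0.030.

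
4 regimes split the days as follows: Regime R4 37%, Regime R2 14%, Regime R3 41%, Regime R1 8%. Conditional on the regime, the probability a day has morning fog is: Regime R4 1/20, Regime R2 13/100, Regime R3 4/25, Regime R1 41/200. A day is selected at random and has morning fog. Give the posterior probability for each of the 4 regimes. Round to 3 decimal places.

Regime R4 0.156, Regime R2 0.153, Regime R3 0.553, Regime R1 0.138

Compute prior × likelihood for every hypothesis:
  Regime R4: 0.37 × 0.05 = 0.0185
  Regime R2: 0.14 × 0.13 = 0.0182
  Regime R3: 0.41 × 0.16 = 0.0656
  Regime R1: 0.08 × 0.205 = 0.0164
Normalizing constant = 0.1187.
P(Regime R4 | fog) = 0.0185/0.1187 ≈ 0.156
P(Regime R2 | fog) = 0.0182/0.1187 ≈ 0.153
P(Regime R3 | fog) = 0.0656/0.1187 ≈ 0.553
P(Regime R1 | fog) = 0.0164/0.1187 ≈ 0.138
(Check: 0.156+0.153+0.553+0.138 = 1.000.)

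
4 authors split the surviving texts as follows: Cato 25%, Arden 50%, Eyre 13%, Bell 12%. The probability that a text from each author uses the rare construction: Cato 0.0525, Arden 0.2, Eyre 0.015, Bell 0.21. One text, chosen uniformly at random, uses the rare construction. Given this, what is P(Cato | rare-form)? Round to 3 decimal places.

0.094

By Bayes' rule, posterior ∝ prior × likelihood:
  Cato: 0.25 × 0.0525 = 0.013125
  Arden: 0.5 × 0.2 = 0.1
  Eyre: 0.13 × 0.015 = 0.00195
  Bell: 0.12 × 0.21 = 0.0252
Sum = 0.140275.
P(Cato | evidence) = 0.013125 / 0.140275 ≈ 0.094.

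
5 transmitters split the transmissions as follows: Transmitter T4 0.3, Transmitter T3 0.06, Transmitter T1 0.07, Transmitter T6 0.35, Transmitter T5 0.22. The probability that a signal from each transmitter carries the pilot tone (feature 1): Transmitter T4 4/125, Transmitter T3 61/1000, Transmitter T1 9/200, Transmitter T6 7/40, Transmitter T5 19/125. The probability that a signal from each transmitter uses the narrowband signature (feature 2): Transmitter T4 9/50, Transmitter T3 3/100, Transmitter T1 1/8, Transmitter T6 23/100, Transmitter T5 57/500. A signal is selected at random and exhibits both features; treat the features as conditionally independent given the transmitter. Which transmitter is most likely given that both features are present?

Transmitter T6

Compute prior × likelihood for every hypothesis:
  Transmitter T4: 0.3 × 0.032 × 0.18 = 0.001728
  Transmitter T3: 0.06 × 0.061 × 0.03 = 0.0001098
  Transmitter T1: 0.07 × 0.045 × 0.125 = 0.00039375
  Transmitter T6: 0.35 × 0.175 × 0.23 = 0.0140875
  Transmitter T5: 0.22 × 0.152 × 0.114 = 0.00381216
Normalizing constant = 0.02013121.
Largest term belongs to Transmitter T6, so Transmitter T6 is most probable.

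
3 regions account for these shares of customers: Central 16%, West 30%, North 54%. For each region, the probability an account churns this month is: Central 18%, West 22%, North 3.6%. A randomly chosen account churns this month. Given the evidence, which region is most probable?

West

Prior × likelihood for each hypothesis:
  Central: 0.16 × 0.18 = 0.0288
  West: 0.3 × 0.22 = 0.066
  North: 0.54 × 0.036 = 0.01944
Normalizing constant = 0.11424.
Largest term belongs to West, so West is most probable.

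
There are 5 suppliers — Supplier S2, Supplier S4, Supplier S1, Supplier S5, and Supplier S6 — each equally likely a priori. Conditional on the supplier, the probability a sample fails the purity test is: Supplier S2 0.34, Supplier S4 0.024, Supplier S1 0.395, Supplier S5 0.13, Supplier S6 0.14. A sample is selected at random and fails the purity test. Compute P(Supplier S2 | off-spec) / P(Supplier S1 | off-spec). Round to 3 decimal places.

0.861

Since the prior is uniform, the posterior is proportional to the likelihood:
  Supplier S2: 0.34
  Supplier S4: 0.024
  Supplier S1: 0.395
  Supplier S5: 0.13
  Supplier S6: 0.14
Total = 1.029.
The ratio is 0.34 / 0.395 (the normalizer cancels) = 0.861.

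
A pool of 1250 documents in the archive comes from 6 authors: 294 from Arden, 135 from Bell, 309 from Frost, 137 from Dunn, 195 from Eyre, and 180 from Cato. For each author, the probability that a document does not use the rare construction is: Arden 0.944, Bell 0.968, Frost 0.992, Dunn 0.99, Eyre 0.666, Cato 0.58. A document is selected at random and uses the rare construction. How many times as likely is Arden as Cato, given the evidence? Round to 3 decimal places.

0.218

Taking complements, P(rare-form | each) = Arden 0.056, Bell 0.032, Frost 0.008, Dunn 0.01, Eyre 0.334, Cato 0.42.
Unnormalized posteriors (prior × likelihood):
  Arden: 0.2352 × 0.056 = 0.0131712
  Bell: 0.108 × 0.032 = 0.003456
  Frost: 0.2472 × 0.008 = 0.0019776
  Dunn: 0.1096 × 0.01 = 0.001096
  Eyre: 0.156 × 0.334 = 0.052104
  Cato: 0.144 × 0.42 = 0.06048
Sum = 0.1322848.
The ratio is 0.0131712 / 0.06048 (the normalizer cancels) = 0.218.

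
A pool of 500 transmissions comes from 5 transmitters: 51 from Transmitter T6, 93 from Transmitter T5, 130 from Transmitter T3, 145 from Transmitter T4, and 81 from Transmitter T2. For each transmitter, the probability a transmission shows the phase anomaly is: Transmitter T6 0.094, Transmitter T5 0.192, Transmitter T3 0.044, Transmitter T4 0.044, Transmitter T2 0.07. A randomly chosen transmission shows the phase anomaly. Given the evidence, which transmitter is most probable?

Transmitter T5

Compute prior × likelihood for every hypothesis:
  Transmitter T6: 0.102 × 0.094 = 0.009588
  Transmitter T5: 0.186 × 0.192 = 0.035712
  Transmitter T3: 0.26 × 0.044 = 0.01144
  Transmitter T4: 0.29 × 0.044 = 0.01276
  Transmitter T2: 0.162 × 0.07 = 0.01134
Total = 0.08084.
Largest term belongs to Transmitter T5, so Transmitter T5 is most probable.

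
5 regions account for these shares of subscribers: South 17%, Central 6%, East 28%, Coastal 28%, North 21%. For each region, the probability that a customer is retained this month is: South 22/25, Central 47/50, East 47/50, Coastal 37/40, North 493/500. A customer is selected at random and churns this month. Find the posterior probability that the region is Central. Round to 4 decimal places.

0.0556

Taking complements, P(churn | each) = South 0.12, Central 0.06, East 0.06, Coastal 0.075, North 0.014.
By Bayes' rule, posterior ∝ prior × likelihood:
  South: 0.17 × 0.12 = 0.0204
  Central: 0.06 × 0.06 = 0.0036
  East: 0.28 × 0.06 = 0.0168
  Coastal: 0.28 × 0.075 = 0.021
  North: 0.21 × 0.014 = 0.00294
Total = 0.06474.
P(Central | evidence) = 0.0036 / 0.06474 ≈ 0.0556.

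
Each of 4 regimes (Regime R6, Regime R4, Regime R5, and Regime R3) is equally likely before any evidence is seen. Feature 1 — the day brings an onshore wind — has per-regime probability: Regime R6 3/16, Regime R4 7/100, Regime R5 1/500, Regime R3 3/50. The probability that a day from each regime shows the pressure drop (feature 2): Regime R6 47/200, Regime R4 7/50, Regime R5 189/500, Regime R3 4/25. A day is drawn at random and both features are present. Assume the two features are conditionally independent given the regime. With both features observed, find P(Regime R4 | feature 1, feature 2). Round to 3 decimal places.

0.153

With a uniform prior (1/4 each), posterior ∝ likelihood:
  Regime R6: 0.1875 × 0.235 = 0.0440625
  Regime R4: 0.07 × 0.14 = 0.0098
  Regime R5: 0.002 × 0.378 = 0.000756
  Regime R3: 0.06 × 0.16 = 0.0096
Normalizing constant = 0.0642185.
P(Regime R4 | evidence) = 0.0098 / 0.0642185 ≈ 0.153.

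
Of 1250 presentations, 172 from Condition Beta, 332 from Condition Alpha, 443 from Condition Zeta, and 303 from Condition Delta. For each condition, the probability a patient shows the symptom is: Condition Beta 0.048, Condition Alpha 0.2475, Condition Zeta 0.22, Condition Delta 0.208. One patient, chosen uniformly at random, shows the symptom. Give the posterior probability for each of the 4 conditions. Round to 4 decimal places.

Unnormalized posteriors (prior × likelihood):
  Condition Beta: 0.1376 × 0.048 = 0.0066048
  Condition Alpha: 0.2656 × 0.2475 = 0.065736
  Condition Zeta: 0.3544 × 0.22 = 0.077968
  Condition Delta: 0.2424 × 0.208 = 0.0504192
Total = 0.200728.
P(Condition Beta | symptomatic) = 0.0066048/0.200728 ≈ 0.0329
P(Condition Alpha | symptomatic) = 0.065736/0.200728 ≈ 0.3275
P(Condition Zeta | symptomatic) = 0.077968/0.200728 ≈ 0.3884
P(Condition Delta | symptomatic) = 0.0504192/0.200728 ≈ 0.2512
(Check: 0.0329+0.3275+0.3884+0.2512 = 1.0000.)

Condition Beta 0.0329, Condition Alpha 0.3275, Condition Zeta 0.3884, Condition Delta 0.2512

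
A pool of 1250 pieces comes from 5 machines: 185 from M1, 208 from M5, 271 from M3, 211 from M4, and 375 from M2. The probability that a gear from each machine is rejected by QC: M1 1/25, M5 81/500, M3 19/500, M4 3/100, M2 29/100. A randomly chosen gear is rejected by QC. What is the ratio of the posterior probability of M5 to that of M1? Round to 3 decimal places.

4.554

Prior × likelihood for each hypothesis:
  M1: 0.148 × 0.04 = 0.00592
  M5: 0.1664 × 0.162 = 0.0269568
  M3: 0.2168 × 0.038 = 0.0082384
  M4: 0.1688 × 0.03 = 0.005064
  M2: 0.3 × 0.29 = 0.087
Total = 0.1331792.
The ratio is 0.0269568 / 0.00592 (the normalizer cancels) = 4.554.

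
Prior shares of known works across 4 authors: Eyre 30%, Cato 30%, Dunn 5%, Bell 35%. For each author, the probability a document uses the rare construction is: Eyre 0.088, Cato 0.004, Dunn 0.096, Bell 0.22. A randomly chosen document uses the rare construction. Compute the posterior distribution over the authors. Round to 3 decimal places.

By Bayes' rule, posterior ∝ prior × likelihood:
  Eyre: 0.3 × 0.088 = 0.0264
  Cato: 0.3 × 0.004 = 0.0012
  Dunn: 0.05 × 0.096 = 0.0048
  Bell: 0.35 × 0.22 = 0.077
Normalizing constant = 0.1094.
P(Eyre | rare-form) = 0.0264/0.1094 ≈ 0.241
P(Cato | rare-form) = 0.0012/0.1094 ≈ 0.011
P(Dunn | rare-form) = 0.0048/0.1094 ≈ 0.044
P(Bell | rare-form) = 0.077/0.1094 ≈ 0.704

Eyre 0.241, Cato 0.011, Dunn 0.044, Bell 0.704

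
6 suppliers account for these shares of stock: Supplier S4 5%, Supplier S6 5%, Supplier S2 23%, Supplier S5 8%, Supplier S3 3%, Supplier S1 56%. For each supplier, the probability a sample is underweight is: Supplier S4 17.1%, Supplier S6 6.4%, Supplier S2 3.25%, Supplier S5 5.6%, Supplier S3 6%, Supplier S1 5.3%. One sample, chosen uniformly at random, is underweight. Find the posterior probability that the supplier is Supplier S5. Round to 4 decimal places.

By Bayes' rule, posterior ∝ prior × likelihood:
  Supplier S4: 0.05 × 0.171 = 0.00855
  Supplier S6: 0.05 × 0.064 = 0.0032
  Supplier S2: 0.23 × 0.0325 = 0.007475
  Supplier S5: 0.08 × 0.056 = 0.00448
  Supplier S3: 0.03 × 0.06 = 0.0018
  Supplier S1: 0.56 × 0.053 = 0.02968
Sum = 0.055185.
P(Supplier S5 | evidence) = 0.00448 / 0.055185 ≈ 0.0812.

0.0812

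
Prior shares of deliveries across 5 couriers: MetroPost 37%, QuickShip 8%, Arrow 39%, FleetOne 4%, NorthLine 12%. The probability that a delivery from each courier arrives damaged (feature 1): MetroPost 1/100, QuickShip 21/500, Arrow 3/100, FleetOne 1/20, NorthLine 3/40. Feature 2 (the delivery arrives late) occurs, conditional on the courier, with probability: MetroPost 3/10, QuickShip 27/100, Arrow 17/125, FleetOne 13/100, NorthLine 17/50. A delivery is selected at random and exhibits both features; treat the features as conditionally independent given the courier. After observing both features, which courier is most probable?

Unnormalized posteriors (prior × likelihood):
  MetroPost: 0.37 × 0.01 × 0.3 = 0.00111
  QuickShip: 0.08 × 0.042 × 0.27 = 0.0009072
  Arrow: 0.39 × 0.03 × 0.136 = 0.0015912
  FleetOne: 0.04 × 0.05 × 0.13 = 0.00026
  NorthLine: 0.12 × 0.075 × 0.34 = 0.00306
Normalizing constant = 0.0069284.
Largest term belongs to NorthLine, so NorthLine is most probable.

NorthLine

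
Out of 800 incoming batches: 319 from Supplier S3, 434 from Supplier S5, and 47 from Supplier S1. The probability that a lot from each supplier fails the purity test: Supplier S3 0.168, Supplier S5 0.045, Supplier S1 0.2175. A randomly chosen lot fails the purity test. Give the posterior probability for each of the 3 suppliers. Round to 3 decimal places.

Prior × likelihood for each hypothesis:
  Supplier S3: 0.39875 × 0.168 = 0.06699
  Supplier S5: 0.5425 × 0.045 = 0.0244125
  Supplier S1: 0.05875 × 0.2175 = 0.012778125
Normalizing constant = 0.104180625.
P(Supplier S3 | off-spec) = 0.06699/0.104180625 ≈ 0.643
P(Supplier S5 | off-spec) = 0.0244125/0.104180625 ≈ 0.234
P(Supplier S1 | off-spec) = 0.012778125/0.104180625 ≈ 0.123

Supplier S3 0.643, Supplier S5 0.234, Supplier S1 0.123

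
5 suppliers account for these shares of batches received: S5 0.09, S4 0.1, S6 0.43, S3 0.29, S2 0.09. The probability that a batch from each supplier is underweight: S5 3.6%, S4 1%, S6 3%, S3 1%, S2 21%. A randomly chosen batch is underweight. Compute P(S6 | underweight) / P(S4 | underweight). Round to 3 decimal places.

12.900

Compute prior × likelihood for every hypothesis:
  S5: 0.09 × 0.036 = 0.00324
  S4: 0.1 × 0.01 = 0.001
  S6: 0.43 × 0.03 = 0.0129
  S3: 0.29 × 0.01 = 0.0029
  S2: 0.09 × 0.21 = 0.0189
Sum = 0.03894.
The ratio is 0.0129 / 0.001 (the normalizer cancels) = 12.900.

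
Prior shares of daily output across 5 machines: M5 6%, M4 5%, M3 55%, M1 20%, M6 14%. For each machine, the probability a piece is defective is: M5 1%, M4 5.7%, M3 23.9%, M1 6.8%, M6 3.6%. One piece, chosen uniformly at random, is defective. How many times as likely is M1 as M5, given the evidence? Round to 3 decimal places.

Prior × likelihood for each hypothesis:
  M5: 0.06 × 0.01 = 0.0006
  M4: 0.05 × 0.057 = 0.00285
  M3: 0.55 × 0.239 = 0.13145
  M1: 0.2 × 0.068 = 0.0136
  M6: 0.14 × 0.036 = 0.00504
Total = 0.15354.
The ratio is 0.0136 / 0.0006 (the normalizer cancels) = 22.667.

22.667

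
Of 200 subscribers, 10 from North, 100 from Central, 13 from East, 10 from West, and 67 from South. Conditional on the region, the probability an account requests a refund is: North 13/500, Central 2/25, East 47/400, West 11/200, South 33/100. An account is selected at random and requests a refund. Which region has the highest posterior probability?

South

By Bayes' rule, posterior ∝ prior × likelihood:
  North: 0.05 × 0.026 = 0.0013
  Central: 0.5 × 0.08 = 0.04
  East: 0.065 × 0.1175 = 0.0076375
  West: 0.05 × 0.055 = 0.00275
  South: 0.335 × 0.33 = 0.11055
Total = 0.1622375.
Largest term belongs to South, so South is most probable.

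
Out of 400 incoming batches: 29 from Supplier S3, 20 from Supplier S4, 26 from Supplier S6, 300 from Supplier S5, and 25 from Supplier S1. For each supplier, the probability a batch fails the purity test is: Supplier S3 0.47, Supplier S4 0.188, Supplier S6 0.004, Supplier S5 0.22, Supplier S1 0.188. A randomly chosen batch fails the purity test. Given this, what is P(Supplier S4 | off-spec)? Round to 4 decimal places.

0.0426

Prior × likelihood for each hypothesis:
  Supplier S3: 0.0725 × 0.47 = 0.034075
  Supplier S4: 0.05 × 0.188 = 0.0094
  Supplier S6: 0.065 × 0.004 = 0.00026
  Supplier S5: 0.75 × 0.22 = 0.165
  Supplier S1: 0.0625 × 0.188 = 0.01175
Total = 0.220485.
P(Supplier S4 | evidence) = 0.0094 / 0.220485 ≈ 0.0426.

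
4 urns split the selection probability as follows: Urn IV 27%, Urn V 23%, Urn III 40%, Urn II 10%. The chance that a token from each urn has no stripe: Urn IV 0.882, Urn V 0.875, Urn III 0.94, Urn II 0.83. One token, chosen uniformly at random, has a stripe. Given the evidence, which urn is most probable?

Taking complements, P(striped | each) = Urn IV 0.118, Urn V 0.125, Urn III 0.06, Urn II 0.17.
Prior × likelihood for each hypothesis:
  Urn IV: 0.27 × 0.118 = 0.03186
  Urn V: 0.23 × 0.125 = 0.02875
  Urn III: 0.4 × 0.06 = 0.024
  Urn II: 0.1 × 0.17 = 0.017
Normalizing constant = 0.10161.
Largest term belongs to Urn IV, so Urn IV is most probable.

Urn IV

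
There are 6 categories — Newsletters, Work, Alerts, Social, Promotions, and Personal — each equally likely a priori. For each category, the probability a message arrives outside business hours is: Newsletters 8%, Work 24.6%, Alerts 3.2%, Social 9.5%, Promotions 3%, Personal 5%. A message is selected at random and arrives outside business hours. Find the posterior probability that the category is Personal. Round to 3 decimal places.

0.094

With a uniform prior (1/6 each), posterior ∝ likelihood:
  Newsletters: 0.08
  Work: 0.246
  Alerts: 0.032
  Social: 0.095
  Promotions: 0.03
  Personal: 0.05
Sum = 0.533.
P(Personal | evidence) = 0.05 / 0.533 ≈ 0.094.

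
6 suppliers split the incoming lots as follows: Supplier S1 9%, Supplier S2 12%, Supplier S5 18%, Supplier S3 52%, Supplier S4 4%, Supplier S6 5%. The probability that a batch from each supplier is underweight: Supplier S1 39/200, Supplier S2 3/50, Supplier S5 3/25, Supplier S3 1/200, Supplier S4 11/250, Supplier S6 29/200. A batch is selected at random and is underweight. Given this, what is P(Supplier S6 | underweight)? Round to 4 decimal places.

0.1251

Prior × likelihood for each hypothesis:
  Supplier S1: 0.09 × 0.195 = 0.01755
  Supplier S2: 0.12 × 0.06 = 0.0072
  Supplier S5: 0.18 × 0.12 = 0.0216
  Supplier S3: 0.52 × 0.005 = 0.0026
  Supplier S4: 0.04 × 0.044 = 0.00176
  Supplier S6: 0.05 × 0.145 = 0.00725
Sum = 0.05796.
P(Supplier S6 | evidence) = 0.00725 / 0.05796 ≈ 0.1251.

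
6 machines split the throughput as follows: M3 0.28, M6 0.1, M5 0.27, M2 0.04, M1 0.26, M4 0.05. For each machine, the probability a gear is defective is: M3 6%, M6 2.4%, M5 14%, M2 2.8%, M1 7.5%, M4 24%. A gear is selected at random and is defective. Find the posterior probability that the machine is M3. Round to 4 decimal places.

Prior × likelihood for each hypothesis:
  M3: 0.28 × 0.06 = 0.0168
  M6: 0.1 × 0.024 = 0.0024
  M5: 0.27 × 0.14 = 0.0378
  M2: 0.04 × 0.028 = 0.00112
  M1: 0.26 × 0.075 = 0.0195
  M4: 0.05 × 0.24 = 0.012
Normalizing constant = 0.08962.
P(M3 | evidence) = 0.0168 / 0.08962 ≈ 0.1875.

0.1875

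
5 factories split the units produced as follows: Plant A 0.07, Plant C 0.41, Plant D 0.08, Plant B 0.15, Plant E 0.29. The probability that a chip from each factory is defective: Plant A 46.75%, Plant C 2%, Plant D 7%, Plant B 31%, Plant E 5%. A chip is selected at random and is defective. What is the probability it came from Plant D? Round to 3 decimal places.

Unnormalized posteriors (prior × likelihood):
  Plant A: 0.07 × 0.4675 = 0.032725
  Plant C: 0.41 × 0.02 = 0.0082
  Plant D: 0.08 × 0.07 = 0.0056
  Plant B: 0.15 × 0.31 = 0.0465
  Plant E: 0.29 × 0.05 = 0.0145
Normalizing constant = 0.107525.
P(Plant D | evidence) = 0.0056 / 0.107525 ≈ 0.052.

0.052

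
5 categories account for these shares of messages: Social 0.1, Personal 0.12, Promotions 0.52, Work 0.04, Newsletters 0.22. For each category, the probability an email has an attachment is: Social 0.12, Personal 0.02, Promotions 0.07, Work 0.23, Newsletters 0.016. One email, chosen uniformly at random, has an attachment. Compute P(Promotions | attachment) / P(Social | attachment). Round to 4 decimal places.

By Bayes' rule, posterior ∝ prior × likelihood:
  Social: 0.1 × 0.12 = 0.012
  Personal: 0.12 × 0.02 = 0.0024
  Promotions: 0.52 × 0.07 = 0.0364
  Work: 0.04 × 0.23 = 0.0092
  Newsletters: 0.22 × 0.016 = 0.00352
Total = 0.06352.
The ratio is 0.0364 / 0.012 (the normalizer cancels) = 3.0333.

3.0333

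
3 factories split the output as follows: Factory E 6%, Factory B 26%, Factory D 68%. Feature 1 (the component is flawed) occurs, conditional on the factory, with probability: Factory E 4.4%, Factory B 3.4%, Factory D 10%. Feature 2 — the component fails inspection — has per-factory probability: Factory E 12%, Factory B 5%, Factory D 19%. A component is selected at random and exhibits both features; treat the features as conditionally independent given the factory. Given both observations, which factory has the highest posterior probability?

Factory D

Prior × likelihood for each hypothesis:
  Factory E: 0.06 × 0.044 × 0.12 = 0.0003168
  Factory B: 0.26 × 0.034 × 0.05 = 0.000442
  Factory D: 0.68 × 0.1 × 0.19 = 0.01292
Total = 0.0136788.
Largest term belongs to Factory D, so Factory D is most probable.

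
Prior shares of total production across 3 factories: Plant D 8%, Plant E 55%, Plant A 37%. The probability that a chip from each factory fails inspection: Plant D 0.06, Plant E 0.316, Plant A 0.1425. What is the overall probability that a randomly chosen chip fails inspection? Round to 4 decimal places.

Compute prior × likelihood for every hypothesis:
  Plant D: 0.08 × 0.06 = 0.0048
  Plant E: 0.55 × 0.316 = 0.1738
  Plant A: 0.37 × 0.1425 = 0.052725
P(nonconforming) = 0.0048 + 0.1738 + 0.052725 = 0.231325 → 0.2313.

0.2313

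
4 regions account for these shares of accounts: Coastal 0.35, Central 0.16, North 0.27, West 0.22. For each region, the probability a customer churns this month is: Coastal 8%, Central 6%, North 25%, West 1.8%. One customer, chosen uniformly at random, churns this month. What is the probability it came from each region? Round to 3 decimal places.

Coastal 0.257, Central 0.088, North 0.619, West 0.036

Compute prior × likelihood for every hypothesis:
  Coastal: 0.35 × 0.08 = 0.028
  Central: 0.16 × 0.06 = 0.0096
  North: 0.27 × 0.25 = 0.0675
  West: 0.22 × 0.018 = 0.00396
Total = 0.10906.
P(Coastal | churn) = 0.028/0.10906 ≈ 0.257
P(Central | churn) = 0.0096/0.10906 ≈ 0.088
P(North | churn) = 0.0675/0.10906 ≈ 0.619
P(West | churn) = 0.00396/0.10906 ≈ 0.036
(Check: 0.257+0.088+0.619+0.036 = 1.000.)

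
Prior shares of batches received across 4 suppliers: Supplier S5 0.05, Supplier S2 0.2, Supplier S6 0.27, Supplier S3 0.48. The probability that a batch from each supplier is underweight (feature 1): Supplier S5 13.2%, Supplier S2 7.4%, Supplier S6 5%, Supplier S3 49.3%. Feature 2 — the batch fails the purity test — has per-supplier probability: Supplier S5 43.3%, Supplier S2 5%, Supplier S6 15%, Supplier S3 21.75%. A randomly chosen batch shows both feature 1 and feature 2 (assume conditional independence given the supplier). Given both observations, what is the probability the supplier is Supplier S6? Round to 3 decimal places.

By Bayes' rule, posterior ∝ prior × likelihood:
  Supplier S5: 0.05 × 0.132 × 0.433 = 0.0028578
  Supplier S2: 0.2 × 0.074 × 0.05 = 0.00074
  Supplier S6: 0.27 × 0.05 × 0.15 = 0.002025
  Supplier S3: 0.48 × 0.493 × 0.2175 = 0.0514692
Total = 0.057092.
P(Supplier S6 | evidence) = 0.002025 / 0.057092 ≈ 0.035.

0.035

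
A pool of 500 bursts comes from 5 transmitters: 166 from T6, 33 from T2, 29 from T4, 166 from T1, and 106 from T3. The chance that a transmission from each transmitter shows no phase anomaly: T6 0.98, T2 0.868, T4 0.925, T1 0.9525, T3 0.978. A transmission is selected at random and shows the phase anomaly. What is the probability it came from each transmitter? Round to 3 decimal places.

Taking complements, P(anomaly | each) = T6 0.02, T2 0.132, T4 0.075, T1 0.0475, T3 0.022.
Compute prior × likelihood for every hypothesis:
  T6: 0.332 × 0.02 = 0.00664
  T2: 0.066 × 0.132 = 0.008712
  T4: 0.058 × 0.075 = 0.00435
  T1: 0.332 × 0.0475 = 0.01577
  T3: 0.212 × 0.022 = 0.004664
Sum = 0.040136.
P(T6 | anomaly) = 0.00664/0.040136 ≈ 0.165
P(T2 | anomaly) = 0.008712/0.040136 ≈ 0.217
P(T4 | anomaly) = 0.00435/0.040136 ≈ 0.108
P(T1 | anomaly) = 0.01577/0.040136 ≈ 0.393
P(T3 | anomaly) = 0.004664/0.040136 ≈ 0.116

T6 0.165, T2 0.217, T4 0.108, T1 0.393, T3 0.116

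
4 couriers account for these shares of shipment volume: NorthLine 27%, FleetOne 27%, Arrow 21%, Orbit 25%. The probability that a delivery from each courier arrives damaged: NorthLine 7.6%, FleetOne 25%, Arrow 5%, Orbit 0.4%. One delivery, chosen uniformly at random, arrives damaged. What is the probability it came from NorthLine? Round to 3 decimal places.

0.206

Compute prior × likelihood for every hypothesis:
  NorthLine: 0.27 × 0.076 = 0.02052
  FleetOne: 0.27 × 0.25 = 0.0675
  Arrow: 0.21 × 0.05 = 0.0105
  Orbit: 0.25 × 0.004 = 0.001
Sum = 0.09952.
P(NorthLine | evidence) = 0.02052 / 0.09952 ≈ 0.206.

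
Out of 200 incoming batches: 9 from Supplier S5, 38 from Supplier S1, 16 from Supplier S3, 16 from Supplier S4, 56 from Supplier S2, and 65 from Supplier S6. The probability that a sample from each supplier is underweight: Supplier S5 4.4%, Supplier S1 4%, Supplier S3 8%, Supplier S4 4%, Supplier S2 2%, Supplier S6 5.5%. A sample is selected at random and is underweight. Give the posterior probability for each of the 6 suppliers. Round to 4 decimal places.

By Bayes' rule, posterior ∝ prior × likelihood:
  Supplier S5: 0.045 × 0.044 = 0.00198
  Supplier S1: 0.19 × 0.04 = 0.0076
  Supplier S3: 0.08 × 0.08 = 0.0064
  Supplier S4: 0.08 × 0.04 = 0.0032
  Supplier S2: 0.28 × 0.02 = 0.0056
  Supplier S6: 0.325 × 0.055 = 0.017875
Sum = 0.042655.
P(Supplier S5 | underweight) = 0.00198/0.042655 ≈ 0.0464
P(Supplier S1 | underweight) = 0.0076/0.042655 ≈ 0.1782
P(Supplier S3 | underweight) = 0.0064/0.042655 ≈ 0.1500
P(Supplier S4 | underweight) = 0.0032/0.042655 ≈ 0.0750
P(Supplier S2 | underweight) = 0.0056/0.042655 ≈ 0.1313
P(Supplier S6 | underweight) = 0.017875/0.042655 ≈ 0.4191

Supplier S5 0.0464, Supplier S1 0.1782, Supplier S3 0.1500, Supplier S4 0.0750, Supplier S2 0.1313, Supplier S6 0.4191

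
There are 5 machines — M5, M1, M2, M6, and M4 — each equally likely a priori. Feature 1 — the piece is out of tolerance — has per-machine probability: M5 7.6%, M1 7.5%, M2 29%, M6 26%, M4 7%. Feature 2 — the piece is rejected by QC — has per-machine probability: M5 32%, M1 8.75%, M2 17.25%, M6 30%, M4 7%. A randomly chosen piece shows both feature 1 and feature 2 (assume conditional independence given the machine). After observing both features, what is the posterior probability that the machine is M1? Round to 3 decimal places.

With a uniform prior (1/5 each), posterior ∝ likelihood:
  M5: 0.076 × 0.32 = 0.02432
  M1: 0.075 × 0.0875 = 0.0065625
  M2: 0.29 × 0.1725 = 0.050025
  M6: 0.26 × 0.3 = 0.078
  M4: 0.07 × 0.07 = 0.0049
Sum = 0.1638075.
P(M1 | evidence) = 0.0065625 / 0.1638075 ≈ 0.040.

0.040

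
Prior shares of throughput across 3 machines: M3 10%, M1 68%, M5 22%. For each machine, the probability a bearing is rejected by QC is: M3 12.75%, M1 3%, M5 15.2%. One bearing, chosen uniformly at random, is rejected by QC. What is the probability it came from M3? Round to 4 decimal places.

Compute prior × likelihood for every hypothesis:
  M3: 0.1 × 0.1275 = 0.01275
  M1: 0.68 × 0.03 = 0.0204
  M5: 0.22 × 0.152 = 0.03344
Total = 0.06659.
P(M3 | evidence) = 0.01275 / 0.06659 ≈ 0.1915.

0.1915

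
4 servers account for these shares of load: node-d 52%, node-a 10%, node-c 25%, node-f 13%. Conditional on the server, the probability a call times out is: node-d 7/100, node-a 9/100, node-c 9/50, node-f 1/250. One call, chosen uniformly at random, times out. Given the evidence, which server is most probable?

node-c

Compute prior × likelihood for every hypothesis:
  node-d: 0.52 × 0.07 = 0.0364
  node-a: 0.1 × 0.09 = 0.009
  node-c: 0.25 × 0.18 = 0.045
  node-f: 0.13 × 0.004 = 0.00052
Sum = 0.09092.
Largest term belongs to node-c, so node-c is most probable.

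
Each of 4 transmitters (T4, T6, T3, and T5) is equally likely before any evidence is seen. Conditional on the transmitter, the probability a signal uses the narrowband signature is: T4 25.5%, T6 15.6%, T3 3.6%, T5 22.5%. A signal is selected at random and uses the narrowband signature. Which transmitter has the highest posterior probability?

T4

With a uniform prior (1/4 each), posterior ∝ likelihood:
  T4: 0.255
  T6: 0.156
  T3: 0.036
  T5: 0.225
Total = 0.672.
Largest term belongs to T4, so T4 is most probable.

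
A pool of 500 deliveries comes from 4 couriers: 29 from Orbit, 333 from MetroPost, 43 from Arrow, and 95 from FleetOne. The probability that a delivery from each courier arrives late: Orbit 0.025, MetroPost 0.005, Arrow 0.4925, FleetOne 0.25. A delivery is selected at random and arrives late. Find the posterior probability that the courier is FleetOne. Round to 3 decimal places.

By Bayes' rule, posterior ∝ prior × likelihood:
  Orbit: 0.058 × 0.025 = 0.00145
  MetroPost: 0.666 × 0.005 = 0.00333
  Arrow: 0.086 × 0.4925 = 0.042355
  FleetOne: 0.19 × 0.25 = 0.0475
Sum = 0.094635.
P(FleetOne | evidence) = 0.0475 / 0.094635 ≈ 0.502.

0.502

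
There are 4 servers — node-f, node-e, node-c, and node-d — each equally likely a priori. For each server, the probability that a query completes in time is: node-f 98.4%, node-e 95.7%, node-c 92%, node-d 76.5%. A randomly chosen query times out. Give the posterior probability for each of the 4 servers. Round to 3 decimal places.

Taking complements, P(timeout | each) = node-f 0.016, node-e 0.043, node-c 0.08, node-d 0.235.
Since the prior is uniform, the posterior is proportional to the likelihood:
  node-f: 0.016
  node-e: 0.043
  node-c: 0.08
  node-d: 0.235
Total = 0.374.
P(node-f | timeout) = 0.016/0.374 ≈ 0.043
P(node-e | timeout) = 0.043/0.374 ≈ 0.115
P(node-c | timeout) = 0.08/0.374 ≈ 0.214
P(node-d | timeout) = 0.235/0.374 ≈ 0.628
(Check: 0.043+0.115+0.214+0.628 = 1.000.)

node-f 0.043, node-e 0.115, node-c 0.214, node-d 0.628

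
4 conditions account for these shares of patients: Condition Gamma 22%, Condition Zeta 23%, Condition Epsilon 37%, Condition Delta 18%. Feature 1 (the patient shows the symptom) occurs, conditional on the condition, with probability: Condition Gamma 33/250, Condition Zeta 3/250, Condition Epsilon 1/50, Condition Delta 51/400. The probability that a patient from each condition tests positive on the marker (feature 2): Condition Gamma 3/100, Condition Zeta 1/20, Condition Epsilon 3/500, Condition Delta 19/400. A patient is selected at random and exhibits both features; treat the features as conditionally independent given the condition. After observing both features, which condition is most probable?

Condition Delta

Prior × likelihood for each hypothesis:
  Condition Gamma: 0.22 × 0.132 × 0.03 = 0.0008712
  Condition Zeta: 0.23 × 0.012 × 0.05 = 0.000138
  Condition Epsilon: 0.37 × 0.02 × 0.006 = 0.0000444
  Condition Delta: 0.18 × 0.1275 × 0.0475 = 0.001090125
Sum = 0.002143725.
Largest term belongs to Condition Delta, so Condition Delta is most probable.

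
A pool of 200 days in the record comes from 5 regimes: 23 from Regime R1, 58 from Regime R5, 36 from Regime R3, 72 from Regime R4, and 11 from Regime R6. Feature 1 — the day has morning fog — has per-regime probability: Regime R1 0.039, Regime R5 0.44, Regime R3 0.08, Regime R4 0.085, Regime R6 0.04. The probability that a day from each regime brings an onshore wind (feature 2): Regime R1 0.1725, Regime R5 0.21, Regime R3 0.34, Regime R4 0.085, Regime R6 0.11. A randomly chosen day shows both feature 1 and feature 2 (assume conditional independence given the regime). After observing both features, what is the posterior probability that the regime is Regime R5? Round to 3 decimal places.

0.759

Prior × likelihood for each hypothesis:
  Regime R1: 0.115 × 0.039 × 0.1725 = 0.0007736625
  Regime R5: 0.29 × 0.44 × 0.21 = 0.026796
  Regime R3: 0.18 × 0.08 × 0.34 = 0.004896
  Regime R4: 0.36 × 0.085 × 0.085 = 0.002601
  Regime R6: 0.055 × 0.04 × 0.11 = 0.000242
Sum = 0.0353086625.
P(Regime R5 | evidence) = 0.026796 / 0.0353086625 ≈ 0.759.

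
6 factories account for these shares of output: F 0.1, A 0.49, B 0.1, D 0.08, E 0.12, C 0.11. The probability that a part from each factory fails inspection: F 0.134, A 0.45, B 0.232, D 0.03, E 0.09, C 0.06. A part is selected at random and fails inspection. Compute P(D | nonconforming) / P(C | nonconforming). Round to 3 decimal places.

Compute prior × likelihood for every hypothesis:
  F: 0.1 × 0.134 = 0.0134
  A: 0.49 × 0.45 = 0.2205
  B: 0.1 × 0.232 = 0.0232
  D: 0.08 × 0.03 = 0.0024
  E: 0.12 × 0.09 = 0.0108
  C: 0.11 × 0.06 = 0.0066
Sum = 0.2769.
The ratio is 0.0024 / 0.0066 (the normalizer cancels) = 0.364.

0.364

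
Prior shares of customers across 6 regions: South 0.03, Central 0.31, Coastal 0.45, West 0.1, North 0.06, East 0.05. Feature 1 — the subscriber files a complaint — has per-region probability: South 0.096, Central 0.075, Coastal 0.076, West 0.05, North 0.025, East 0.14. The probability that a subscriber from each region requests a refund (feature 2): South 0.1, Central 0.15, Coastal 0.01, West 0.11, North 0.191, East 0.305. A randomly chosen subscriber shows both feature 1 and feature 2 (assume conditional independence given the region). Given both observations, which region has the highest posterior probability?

Unnormalized posteriors (prior × likelihood):
  South: 0.03 × 0.096 × 0.1 = 0.000288
  Central: 0.31 × 0.075 × 0.15 = 0.0034875
  Coastal: 0.45 × 0.076 × 0.01 = 0.000342
  West: 0.1 × 0.05 × 0.11 = 0.00055
  North: 0.06 × 0.025 × 0.191 = 0.0002865
  East: 0.05 × 0.14 × 0.305 = 0.002135
Normalizing constant = 0.007089.
Largest term belongs to Central, so Central is most probable.

Central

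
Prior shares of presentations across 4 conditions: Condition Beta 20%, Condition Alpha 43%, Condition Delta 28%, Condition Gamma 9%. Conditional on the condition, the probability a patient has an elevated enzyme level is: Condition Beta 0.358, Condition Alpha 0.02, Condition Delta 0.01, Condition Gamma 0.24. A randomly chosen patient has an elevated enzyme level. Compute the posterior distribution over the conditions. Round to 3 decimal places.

By Bayes' rule, posterior ∝ prior × likelihood:
  Condition Beta: 0.2 × 0.358 = 0.0716
  Condition Alpha: 0.43 × 0.02 = 0.0086
  Condition Delta: 0.28 × 0.01 = 0.0028
  Condition Gamma: 0.09 × 0.24 = 0.0216
Sum = 0.1046.
P(Condition Beta | elevated) = 0.0716/0.1046 ≈ 0.685
P(Condition Alpha | elevated) = 0.0086/0.1046 ≈ 0.082
P(Condition Delta | elevated) = 0.0028/0.1046 ≈ 0.027
P(Condition Gamma | elevated) = 0.0216/0.1046 ≈ 0.207
(Check: 0.685+0.082+0.027+0.207 = 1.001.)

Condition Beta 0.685, Condition Alpha 0.082, Condition Delta 0.027, Condition Gamma 0.207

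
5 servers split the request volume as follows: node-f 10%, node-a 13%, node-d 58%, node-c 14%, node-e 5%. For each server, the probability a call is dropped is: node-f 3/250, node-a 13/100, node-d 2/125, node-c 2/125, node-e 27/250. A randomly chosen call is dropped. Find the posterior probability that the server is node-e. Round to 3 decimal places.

Unnormalized posteriors (prior × likelihood):
  node-f: 0.1 × 0.012 = 0.0012
  node-a: 0.13 × 0.13 = 0.0169
  node-d: 0.58 × 0.016 = 0.00928
  node-c: 0.14 × 0.016 = 0.00224
  node-e: 0.05 × 0.108 = 0.0054
Total = 0.03502.
P(node-e | evidence) = 0.0054 / 0.03502 ≈ 0.154.

0.154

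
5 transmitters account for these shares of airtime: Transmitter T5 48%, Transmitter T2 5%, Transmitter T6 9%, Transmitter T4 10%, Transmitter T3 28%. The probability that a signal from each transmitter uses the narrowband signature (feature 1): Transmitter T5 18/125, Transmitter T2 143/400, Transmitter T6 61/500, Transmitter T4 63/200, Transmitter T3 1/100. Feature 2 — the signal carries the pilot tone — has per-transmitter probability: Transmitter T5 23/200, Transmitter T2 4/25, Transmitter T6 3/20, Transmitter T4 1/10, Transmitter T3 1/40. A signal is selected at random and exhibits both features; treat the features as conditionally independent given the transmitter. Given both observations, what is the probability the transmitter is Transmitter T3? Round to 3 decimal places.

Prior × likelihood for each hypothesis:
  Transmitter T5: 0.48 × 0.144 × 0.115 = 0.0079488
  Transmitter T2: 0.05 × 0.3575 × 0.16 = 0.00286
  Transmitter T6: 0.09 × 0.122 × 0.15 = 0.001647
  Transmitter T4: 0.1 × 0.315 × 0.1 = 0.00315
  Transmitter T3: 0.28 × 0.01 × 0.025 = 0.00007
Sum = 0.0156758.
P(Transmitter T3 | evidence) = 0.00007 / 0.0156758 ≈ 0.004.

0.004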